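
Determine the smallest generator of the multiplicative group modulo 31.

φ(31) = 31 − 1 = 30 = 2 · 3 · 5.
g is a primitive root iff g^(30/q) ≢ 1 (mod 31) for each prime q ∈ {2, 3, 5}.
g = 2: 2^15 ≡ 1 — hits 1, so not a primitive root.
g = 3: 3^15 ≡ 30; 3^10 ≡ 25; 3^6 ≡ 16 — none is 1, so 3 is a primitive root.
Hence the least primitive root of 31 is 3.

3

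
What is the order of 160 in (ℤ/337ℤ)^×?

336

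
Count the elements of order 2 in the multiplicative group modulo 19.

φ(19) = 19 − 1 = 18 = 2 · 3^2.
In a cyclic group of order 18, there are φ(d) elements of order d for each divisor d of 18, and zero for non-divisors.
2 | 18, and φ(2) = 2 − 1 = 1.

1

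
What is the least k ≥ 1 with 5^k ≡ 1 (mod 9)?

By Lagrange's theorem, ord_9(5) divides φ(9) = φ(3^2) = 3·(3−1) = 6 = 2 · 3.
Divisors of 6: 1, 2, 3, 6.
Test each divisor d:
5^1 ≡ 5 (mod 9)
5^2 ≡ 7 (mod 9)
5^3 ≡ 8 (mod 9)
5^6 ≡ 1 (mod 9) ✓
So ord_9(5) = 6.

6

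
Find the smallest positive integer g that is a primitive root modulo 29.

2

φ(29) = 29 − 1 = 28 = 2^2 · 7.
g is a primitive root iff g^(28/q) ≢ 1 (mod 29) for each prime q ∈ {2, 7}.
g = 2: 2^14 ≡ 28; 2^4 ≡ 16 — none is 1, so 2 is a primitive root.
The smallest primitive root modulo 29 is 2.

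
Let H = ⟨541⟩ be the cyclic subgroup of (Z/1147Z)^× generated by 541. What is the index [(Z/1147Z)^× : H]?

By Lagrange's theorem, ord_1147(541) divides φ(1147) = φ(31·37) = (31−1)·(37−1) = 30·36 = 1080 = 2^3 · 3^3 · 5.
Divisors of 1080: 1, 2, 3, 4, 5, 6, 8, 9, 10, 12, 15, 18, 20, 24, 27, 30, 36, 40, 45, 54, 60, 72, 90, 108, 120, 135, 180, 216, 270, 360, 540, 1080.
Test each divisor d:
541^1 ≡ 541
541^2 ≡ 196
541^3 ≡ 512
541^4 ≡ 565
541^5 ≡ 563
541^6 ≡ 628
541^8 ≡ 359
541^9 ≡ 376
541^10 ≡ 397
541^12 ≡ 963
541^15 ≡ 993
541^18 ≡ 295
541^20 ≡ 470
541^24 ≡ 593
541^27 ≡ 808
541^30 ≡ 776
541^36 ≡ 1000
541^40 ≡ 676
541^45 ≡ 931
541^54 ≡ 221
541^60 ≡ 1
Thus |⟨541⟩| = ord(541) = 60.
[(Z/1147Z)^× : ⟨541⟩] = 1080/60 = 18.

18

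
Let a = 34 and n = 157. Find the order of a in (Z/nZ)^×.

156

Since 34 ∈ (Z/157Z)^×, its order divides φ(157) = 157 − 1 = 156 = 2^2 · 3 · 13.
Divisors of 156: 1, 2, 3, 4, 6, 12, 13, 26, 39, 52, 78, 156.
Check 34^d mod 157 for each divisor in increasing order:
34^1 ≡ 34 (mod 157)
34^2 ≡ 57 (mod 157)
34^3 ≡ 54 (mod 157)
34^4 ≡ 109 (mod 157)
34^6 ≡ 90 (mod 157)
34^12 ≡ 93 (mod 157)
34^13 ≡ 22 (mod 157)
34^26 ≡ 13 (mod 157)
34^39 ≡ 129 (mod 157)
34^52 ≡ 12 (mod 157)
34^78 ≡ 156 (mod 157)
34^156 ≡ 1 (mod 157) ✓
Hence ord(34) = 156.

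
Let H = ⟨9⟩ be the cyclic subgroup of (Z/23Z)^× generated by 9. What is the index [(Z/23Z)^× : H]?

2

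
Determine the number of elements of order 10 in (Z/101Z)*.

φ(101) = 101 − 1 = 100 = 2^2 · 5^2.
In a cyclic group of order 100, there are φ(d) elements of order d for each divisor d of 100, and zero for non-divisors.
10 = 2 · 5 divides 100, and φ(10) = 4.

4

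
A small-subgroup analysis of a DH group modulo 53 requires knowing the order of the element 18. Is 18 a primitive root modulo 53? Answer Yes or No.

φ(53) = 53 − 1 = 52 = 2^2 · 13.
An element g generates (Z/53Z)^× iff g^(52/q) ≢ 1 (mod 53) for each prime q ∈ {2, 13}.
18^26 ≡ 52 (mod 53)  [q = 2: ≢ 1 ✓]
18^4 ≡ 36 (mod 53)  [q = 13: ≢ 1 ✓]
All checks pass, so 18 has order 52 and is a primitive root modulo 53.

Yes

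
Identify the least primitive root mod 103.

φ(103) = 103 − 1 = 102 = 2 · 3 · 17.
g is a primitive root iff g^(102/q) ≢ 1 (mod 103) for each prime q ∈ {2, 3, 17}.
g = 2: 2^51 ≡ 1 — hits 1, so not a primitive root.
g = 3: 3^51 ≡ 102; 3^34 ≡ 1 — hits 1, so not a primitive root.
g = 4: 4^51 ≡ 1 — hits 1, so not a primitive root.
g = 5: 5^51 ≡ 102; 5^34 ≡ 56; 5^6 ≡ 72 — none is 1, so 5 is a primitive root.
The smallest primitive root modulo 103 is 5.

5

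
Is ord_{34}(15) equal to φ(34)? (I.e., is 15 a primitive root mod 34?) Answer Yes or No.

No

φ(34) = φ(2)·φ(17) = 1·16 = 16 = 2^4.
It suffices to check that the order of 15 is not a proper divisor of 16: compute 15^(16/q) for q ∈ {2}.
15^8 ≡ 1 (mod 34)  [q = 2: ≡ 1 ✗]
The check at q = 2 fails, so 15 generates a proper subgroup.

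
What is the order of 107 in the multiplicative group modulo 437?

66

ord(107) | φ(437) = φ(19·23) = (19−1)·(23−1) = 18·22 = 396 = 2^2 · 3^2 · 11.
Divisors of 396: 1, 2, 3, 4, 6, 9, 11, 12, 18, 22, 33, 36, 44, 66, 99, 132, 198, 396.
Test each divisor d:
107^1 ≡ 107
107^2 ≡ 87
107^3 ≡ 132
107^4 ≡ 140
107^6 ≡ 381
107^9 ≡ 37
107^11 ≡ 160
107^12 ≡ 77
107^18 ≡ 58
107^22 ≡ 254
107^33 ≡ 436
107^36 ≡ 305
107^44 ≡ 277
107^66 ≡ 1
Therefore the multiplicative order of 107 modulo 437 is 66.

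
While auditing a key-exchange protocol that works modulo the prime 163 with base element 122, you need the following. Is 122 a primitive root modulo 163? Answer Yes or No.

φ(163) = 163 − 1 = 162 = 2 · 3^4.
122 is a primitive root mod 163 iff 122^(φ(163)/q) ≢ 1 for every prime q | φ(163), i.e. q ∈ {2, 3}.
122^81 ≡ 162 (mod 163)  [q = 2: ≢ 1 ✓]
122^54 ≡ 104 (mod 163)  [q = 3: ≢ 1 ✓]
None equal 1, so ord_163(122) = 162: 122 is a primitive root.

Yes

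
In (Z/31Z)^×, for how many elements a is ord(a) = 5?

φ(31) = 31 − 1 = 30 = 2 · 3 · 5.
In a cyclic group of order 30, there are φ(d) elements of order d for each divisor d of 30, and zero for non-divisors.
5 | 30, and φ(5) = 5 − 1 = 4.

4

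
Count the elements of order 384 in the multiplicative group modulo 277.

0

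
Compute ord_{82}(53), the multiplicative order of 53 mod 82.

ord(53) | φ(82) = φ(2)·φ(41) = 1·40 = 40 = 2^3 · 5.
Divisors of 40: 1, 2, 4, 5, 8, 10, 20, 40.
Evaluate successive powers at the divisors of 40:
53^1 ≡ 53 (mod 82)
53^2 ≡ 21 (mod 82)
53^4 ≡ 31 (mod 82)
53^5 ≡ 3 (mod 82)
53^8 ≡ 59 (mod 82)
53^10 ≡ 9 (mod 82)
53^20 ≡ 81 (mod 82)
53^40 ≡ 1 (mod 82) ✓
Therefore the multiplicative order of 53 modulo 82 is 40.

40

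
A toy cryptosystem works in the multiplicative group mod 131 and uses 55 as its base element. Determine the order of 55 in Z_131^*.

The order of 55 must divide φ(131) = 131 − 1 = 130 = 2 · 5 · 13.
Divisors of 130: 1, 2, 5, 10, 13, 26, 65, 130.
Compute 55^d (mod 131) for the divisors d until we hit 1:
55^1 ≡ 55 (mod 131)
55^2 ≡ 12 (mod 131)
55^5 ≡ 60 (mod 131)
55^10 ≡ 63 (mod 131)
55^13 ≡ 53 (mod 131)
55^26 ≡ 58 (mod 131)
55^65 ≡ 1 (mod 131) ✓
The smallest such exponent is 65, so the order of 55 is 65.

65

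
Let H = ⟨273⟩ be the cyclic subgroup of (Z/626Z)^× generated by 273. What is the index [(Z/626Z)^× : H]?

3

By Lagrange's theorem, ord_626(273) divides φ(626) = φ(2)·φ(313) = 1·312 = 312 = 2^3 · 3 · 13.
Divisors of 312: 1, 2, 3, 4, 6, 8, 12, 13, 24, 26, 39, 52, 78, 104, 156, 312.
Evaluate successive powers at the divisors of 312:
273^1 ≡ 273
273^2 ≡ 35
273^3 ≡ 165
273^4 ≡ 599
273^6 ≡ 307
273^8 ≡ 103
273^12 ≡ 349
273^13 ≡ 125
273^24 ≡ 357
273^26 ≡ 601
273^39 ≡ 5
273^52 ≡ 625
273^78 ≡ 25
273^104 ≡ 1
So ord_626(273) = 104, hence |⟨273⟩| = 104.
[(Z/626Z)^× : ⟨273⟩] = 312/104 = 3.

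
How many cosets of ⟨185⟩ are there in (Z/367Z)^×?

1

By Lagrange's theorem, ord_367(185) divides φ(367) = 367 − 1 = 366 = 2 · 3 · 61.
Divisors of 366: 1, 2, 3, 6, 61, 122, 183, 366.
Compute 185^d (mod 367) for the divisors d until we hit 1:
185^1 ≡ 185
185^2 ≡ 94
185^3 ≡ 141
185^6 ≡ 63
185^61 ≡ 84
185^122 ≡ 83
185^183 ≡ 366
185^366 ≡ 1
So ord_367(185) = 366, hence |⟨185⟩| = 366.
[(Z/367Z)^× : ⟨185⟩] = 366/366 = 1.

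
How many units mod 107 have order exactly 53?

52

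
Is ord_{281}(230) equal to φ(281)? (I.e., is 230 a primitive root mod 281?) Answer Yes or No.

Yes

φ(281) = 281 − 1 = 280 = 2^3 · 5 · 7.
It suffices to check that the order of 230 is not a proper divisor of 280: compute 230^(280/q) for q ∈ {2, 5, 7}.
230^140 ≡ 280 (mod 281)  [q = 2: ≢ 1 ✓]
230^56 ≡ 90 (mod 281)  [q = 5: ≢ 1 ✓]
230^40 ≡ 79 (mod 281)  [q = 7: ≢ 1 ✓]
Every test exponent gives a nontrivial residue, hence 230 generates the full group.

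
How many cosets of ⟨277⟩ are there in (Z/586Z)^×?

ord(277) | φ(586) = φ(2)·φ(293) = 1·292 = 292 = 2^2 · 73.
Divisors of 292: 1, 2, 4, 73, 146, 292.
Test each divisor d:
277^1 ≡ 277 (mod 586)
277^2 ≡ 549 (mod 586)
277^4 ≡ 197 (mod 586)
277^73 ≡ 585 (mod 586)
277^146 ≡ 1 (mod 586) ✓
So ord_586(277) = 146, hence |⟨277⟩| = 146.
The index is φ(586) / ord(277) = 292 / 146 = 2.

2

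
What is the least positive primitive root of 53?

2

φ(53) = 53 − 1 = 52 = 2^2 · 13.
Test candidates g = 2, 3, … against the prime factors q ∈ {2, 13} of φ(53): g is a generator iff g^(52/q) ≢ 1 for every such q.
g = 2: 2^26 ≡ 52; 2^4 ≡ 16 — none is 1, so 2 is a primitive root.
The smallest primitive root modulo 53 is 2.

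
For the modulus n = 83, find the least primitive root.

2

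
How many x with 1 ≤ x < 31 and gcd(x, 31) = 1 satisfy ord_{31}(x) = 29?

0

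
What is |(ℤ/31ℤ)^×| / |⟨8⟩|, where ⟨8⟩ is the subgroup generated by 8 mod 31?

6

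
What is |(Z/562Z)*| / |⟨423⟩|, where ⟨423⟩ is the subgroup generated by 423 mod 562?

7

Since 423 ∈ (Z/562Z)^×, its order divides φ(562) = φ(2)·φ(281) = 1·280 = 280 = 2^3 · 5 · 7.
Divisors of 280: 1, 2, 4, 5, 7, 8, 10, 14, 20, 28, 35, 40, 56, 70, 140, 280.
Check 423^d mod 562 for each divisor in increasing order:
423^1 ≡ 423 (mod 562)
423^2 ≡ 213 (mod 562)
423^4 ≡ 409 (mod 562)
423^5 ≡ 473 (mod 562)
423^7 ≡ 151 (mod 562)
423^8 ≡ 367 (mod 562)
423^10 ≡ 53 (mod 562)
423^14 ≡ 321 (mod 562)
423^20 ≡ 561 (mod 562)
423^28 ≡ 195 (mod 562)
423^35 ≡ 221 (mod 562)
423^40 ≡ 1 (mod 562) ✓
Thus |⟨423⟩| = ord(423) = 40.
The index is φ(562) / ord(423) = 280 / 40 = 7.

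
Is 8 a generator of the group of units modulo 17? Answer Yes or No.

φ(17) = 17 − 1 = 16 = 2^4.
It suffices to check that the order of 8 is not a proper divisor of 16: compute 8^(16/q) for q ∈ {2}.
8^8 ≡ 1 (mod 17)  [q = 2: ≡ 1 ✗]
Since 8^8 ≡ 1, the order of 8 divides 8 < 16, so 8 is not a primitive root.

No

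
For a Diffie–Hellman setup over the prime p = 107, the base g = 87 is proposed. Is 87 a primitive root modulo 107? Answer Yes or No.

No

φ(107) = 107 − 1 = 106 = 2 · 53.
It suffices to check that the order of 87 is not a proper divisor of 106: compute 87^(106/q) for q ∈ {2, 53}.
87^53 ≡ 1 (mod 107)  [q = 2: ≡ 1 ✗]
87^2 ≡ 79 (mod 107)  [q = 53: ≢ 1 ✓]
87^53 ≡ 1 shows ord(87) | 53, strictly less than φ(107); not a primitive root.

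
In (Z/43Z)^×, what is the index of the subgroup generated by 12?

ord(12) | φ(43) = 43 − 1 = 42 = 2 · 3 · 7.
Divisors of 42: 1, 2, 3, 6, 7, 14, 21, 42.
Evaluate successive powers at the divisors of 42:
12^1 ≡ 12
12^2 ≡ 15
12^3 ≡ 8
12^6 ≡ 21
12^7 ≡ 37
12^14 ≡ 36
12^21 ≡ 42
12^42 ≡ 1
The order of 12 is 42, so the subgroup it generates has 42 elements.
Index = |(Z/43Z)^×| / |⟨12⟩| = 42 / 42 = 1.

1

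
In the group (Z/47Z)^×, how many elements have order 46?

φ(47) = 47 − 1 = 46 = 2 · 23.
Since (Z/47Z)^× is cyclic of order 46, the number of elements of order d is φ(d) when d | 46 and 0 otherwise.
46 = 2 · 23 divides 46, and φ(46) = 22.

22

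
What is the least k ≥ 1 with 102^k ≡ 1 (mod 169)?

The order of 102 must divide φ(169) = φ(13^2) = 13·(13−1) = 156 = 2^2 · 3 · 13.
Divisors of 156: 1, 2, 3, 4, 6, 12, 13, 26, 39, 52, 78, 156.
Evaluate successive powers at the divisors of 156:
102^1 ≡ 102 (mod 169)
102^2 ≡ 95 (mod 169)
102^3 ≡ 57 (mod 169)
102^4 ≡ 68 (mod 169)
102^6 ≡ 38 (mod 169)
102^12 ≡ 92 (mod 169)
102^13 ≡ 89 (mod 169)
102^26 ≡ 147 (mod 169)
102^39 ≡ 70 (mod 169)
102^52 ≡ 146 (mod 169)
102^78 ≡ 168 (mod 169)
102^156 ≡ 1 (mod 169) ✓
Hence ord(102) = 156.

156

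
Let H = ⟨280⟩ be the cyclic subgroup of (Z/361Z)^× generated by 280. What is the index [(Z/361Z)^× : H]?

1

ord(280) | φ(361) = φ(19^2) = 19·(19−1) = 342 = 2 · 3^2 · 19.
Divisors of 342: 1, 2, 3, 6, 9, 18, 19, 38, 57, 114, 171, 342.
Compute 280^d (mod 361) for the divisors d until we hit 1:
280^1 ≡ 280 (mod 361)
280^2 ≡ 63 (mod 361)
280^3 ≡ 312 (mod 361)
280^6 ≡ 235 (mod 361)
280^9 ≡ 37 (mod 361)
280^18 ≡ 286 (mod 361)
280^19 ≡ 299 (mod 361)
280^38 ≡ 234 (mod 361)
280^57 ≡ 293 (mod 361)
280^114 ≡ 292 (mod 361)
280^171 ≡ 360 (mod 361)
280^342 ≡ 1 (mod 361) ✓
So ord_361(280) = 342, hence |⟨280⟩| = 342.
Index = |(Z/361Z)^×| / |⟨280⟩| = 342 / 342 = 1.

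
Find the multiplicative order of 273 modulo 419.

209

By Lagrange's theorem, ord_419(273) divides φ(419) = 419 − 1 = 418 = 2 · 11 · 19.
Divisors of 418: 1, 2, 11, 19, 22, 38, 209, 418.
Compute 273^d (mod 419) for the divisors d until we hit 1:
273^1 ≡ 273 (mod 419)
273^2 ≡ 366 (mod 419)
273^11 ≡ 248 (mod 419)
273^19 ≡ 348 (mod 419)
273^22 ≡ 330 (mod 419)
273^38 ≡ 13 (mod 419)
273^209 ≡ 1 (mod 419) ✓
The smallest such exponent is 209, so the order of 273 is 209.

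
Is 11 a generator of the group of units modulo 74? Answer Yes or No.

No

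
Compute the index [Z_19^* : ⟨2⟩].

By Lagrange's theorem, ord_19(2) divides φ(19) = 19 − 1 = 18 = 2 · 3^2.
Divisors of 18: 1, 2, 3, 6, 9, 18.
Compute 2^d (mod 19) for the divisors d until we hit 1:
2^1 ≡ 2 (mod 19)
2^2 ≡ 4 (mod 19)
2^3 ≡ 8 (mod 19)
2^6 ≡ 7 (mod 19)
2^9 ≡ 18 (mod 19)
2^18 ≡ 1 (mod 19) ✓
The order of 2 is 18, so the subgroup it generates has 18 elements.
[(Z/19Z)^× : ⟨2⟩] = 18/18 = 1.

1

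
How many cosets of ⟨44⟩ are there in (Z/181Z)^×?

4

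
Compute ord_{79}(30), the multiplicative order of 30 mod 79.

78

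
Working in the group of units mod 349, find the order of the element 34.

348

The order of 34 must divide φ(349) = 349 − 1 = 348 = 2^2 · 3 · 29.
Divisors of 348: 1, 2, 3, 4, 6, 12, 29, 58, 87, 116, 174, 348.
Evaluate successive powers at the divisors of 348:
34^1 ≡ 34 (mod 349)
34^2 ≡ 109 (mod 349)
34^3 ≡ 216 (mod 349)
34^4 ≡ 15 (mod 349)
34^6 ≡ 239 (mod 349)
34^12 ≡ 234 (mod 349)
34^29 ≡ 325 (mod 349)
34^58 ≡ 227 (mod 349)
34^87 ≡ 136 (mod 349)
34^116 ≡ 226 (mod 349)
34^174 ≡ 348 (mod 349)
34^348 ≡ 1 (mod 349) ✓
The smallest such exponent is 348, so the order of 34 is 348.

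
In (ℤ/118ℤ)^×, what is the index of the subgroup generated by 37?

1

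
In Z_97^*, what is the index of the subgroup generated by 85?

6

The order of 85 must divide φ(97) = 97 − 1 = 96 = 2^5 · 3.
Divisors of 96: 1, 2, 3, 4, 6, 8, 12, 16, 24, 32, 48, 96.
Test each divisor d:
85^1 ≡ 85
85^2 ≡ 47
85^3 ≡ 18
85^4 ≡ 75
85^6 ≡ 33
85^8 ≡ 96
85^12 ≡ 22
85^16 ≡ 1
The order of 85 is 16, so the subgroup it generates has 16 elements.
[(Z/97Z)^× : ⟨85⟩] = 96/16 = 6.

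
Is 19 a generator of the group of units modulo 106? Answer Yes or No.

Yes

φ(106) = φ(2)·φ(53) = 1·52 = 52 = 2^2 · 13.
19 is a primitive root mod 106 iff 19^(φ(106)/q) ≢ 1 for every prime q | φ(106), i.e. q ∈ {2, 13}.
19^26 ≡ 105 (mod 106)  [q = 2: ≢ 1 ✓]
19^4 ≡ 47 (mod 106)  [q = 13: ≢ 1 ✓]
None equal 1, so ord_106(19) = 52: 19 is a primitive root.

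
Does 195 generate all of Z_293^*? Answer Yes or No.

Yes

φ(293) = 293 − 1 = 292 = 2^2 · 73.
An element g generates (Z/293Z)^× iff g^(292/q) ≢ 1 (mod 293) for each prime q ∈ {2, 73}.
195^146 ≡ 292 (mod 293)  [q = 2: ≢ 1 ✓]
195^4 ≡ 123 (mod 293)  [q = 73: ≢ 1 ✓]
None equal 1, so ord_293(195) = 292: 195 is a primitive root.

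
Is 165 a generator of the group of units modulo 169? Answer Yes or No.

No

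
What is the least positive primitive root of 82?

7

φ(82) = φ(2)·φ(41) = 1·40 = 40 = 2^3 · 5.
Test candidates g = 2, 3, … against the prime factors q ∈ {2, 5} of φ(82): g is a generator iff g^(40/q) ≢ 1 for every such q.
g = 2: gcd(2, 82) = 2 > 1, not a unit — skip.
g = 3: 3^20 ≡ 81; 3^8 ≡ 1 — hits 1, so not a primitive root.
g = 4: gcd(4, 82) = 2 > 1, not a unit — skip.
g = 5: 5^20 ≡ 1 — hits 1, so not a primitive root.
g = 6: gcd(6, 82) = 2 > 1, not a unit — skip.
g = 7: 7^20 ≡ 81; 7^8 ≡ 37 — none is 1, so 7 is a primitive root.
So 7 is the smallest generator of (Z/82Z)^×.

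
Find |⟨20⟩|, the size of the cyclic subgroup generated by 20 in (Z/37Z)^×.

36

By Lagrange's theorem, ord_37(20) divides φ(37) = 37 − 1 = 36 = 2^2 · 3^2.
Divisors of 36: 1, 2, 3, 4, 6, 9, 12, 18, 36.
Compute 20^d (mod 37) for the divisors d until we hit 1:
20^1 ≡ 20
20^2 ≡ 30
20^3 ≡ 8
20^4 ≡ 12
20^6 ≡ 27
20^9 ≡ 31
20^12 ≡ 26
20^18 ≡ 36
20^36 ≡ 1
The smallest such exponent is 36, so the order of 20 is 36.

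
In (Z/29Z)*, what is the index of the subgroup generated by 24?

4

The order of 24 must divide φ(29) = 29 − 1 = 28 = 2^2 · 7.
Divisors of 28: 1, 2, 4, 7, 14, 28.
Test each divisor d:
24^1 ≡ 24 (mod 29)
24^2 ≡ 25 (mod 29)
24^4 ≡ 16 (mod 29)
24^7 ≡ 1 (mod 29) ✓
So ord_29(24) = 7, hence |⟨24⟩| = 7.
Index = |(Z/29Z)^×| / |⟨24⟩| = 28 / 7 = 4.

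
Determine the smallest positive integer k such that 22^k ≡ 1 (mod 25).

20

ord(22) | φ(25) = φ(5^2) = 5·(5−1) = 20 = 2^2 · 5.
Divisors of 20: 1, 2, 4, 5, 10, 20.
Check 22^d mod 25 for each divisor in increasing order:
22^1 ≡ 22 (mod 25)
22^2 ≡ 9 (mod 25)
22^4 ≡ 6 (mod 25)
22^5 ≡ 7 (mod 25)
22^10 ≡ 24 (mod 25)
22^20 ≡ 1 (mod 25) ✓
The smallest such exponent is 20, so the order of 22 is 20.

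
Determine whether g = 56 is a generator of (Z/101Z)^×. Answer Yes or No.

No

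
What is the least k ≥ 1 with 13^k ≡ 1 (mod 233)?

ord(13) | φ(233) = 233 − 1 = 232 = 2^3 · 29.
Divisors of 232: 1, 2, 4, 8, 29, 58, 116, 232.
Compute 13^d (mod 233) for the divisors d until we hit 1:
13^1 ≡ 13 (mod 233)
13^2 ≡ 169 (mod 233)
13^4 ≡ 135 (mod 233)
13^8 ≡ 51 (mod 233)
13^29 ≡ 89 (mod 233)
13^58 ≡ 232 (mod 233)
13^116 ≡ 1 (mod 233) ✓
The smallest such exponent is 116, so the order of 13 is 116.

116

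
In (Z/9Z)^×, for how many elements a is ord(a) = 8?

0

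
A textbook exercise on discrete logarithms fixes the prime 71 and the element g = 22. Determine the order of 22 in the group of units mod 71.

70

By Lagrange's theorem, ord_71(22) divides φ(71) = 71 − 1 = 70 = 2 · 5 · 7.
Divisors of 70: 1, 2, 5, 7, 10, 14, 35, 70.
Compute 22^d (mod 71) for the divisors d until we hit 1:
22^1 ≡ 22
22^2 ≡ 58
22^5 ≡ 26
22^7 ≡ 17
22^10 ≡ 37
22^14 ≡ 5
22^35 ≡ 70
22^70 ≡ 1
So ord_71(22) = 70.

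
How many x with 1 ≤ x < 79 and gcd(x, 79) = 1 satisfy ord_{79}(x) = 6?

2

φ(79) = 79 − 1 = 78 = 2 · 3 · 13.
(Z/79Z)^× is cyclic (|G| = 78); a cyclic group of order m has exactly φ(d) elements of each order d | m, and none otherwise.
6 = 2 · 3 divides 78, and φ(6) = 2.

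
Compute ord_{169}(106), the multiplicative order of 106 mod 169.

Since 106 ∈ (Z/169Z)^×, its order divides φ(169) = φ(13^2) = 13·(13−1) = 156 = 2^2 · 3 · 13.
Divisors of 156: 1, 2, 3, 4, 6, 12, 13, 26, 39, 52, 78, 156.
Compute 106^d (mod 169) for the divisors d until we hit 1:
106^1 ≡ 106 (mod 169)
106^2 ≡ 82 (mod 169)
106^3 ≡ 73 (mod 169)
106^4 ≡ 133 (mod 169)
106^6 ≡ 90 (mod 169)
106^12 ≡ 157 (mod 169)
106^13 ≡ 80 (mod 169)
106^26 ≡ 147 (mod 169)
106^39 ≡ 99 (mod 169)
106^52 ≡ 146 (mod 169)
106^78 ≡ 168 (mod 169)
106^156 ≡ 1 (mod 169) ✓
Hence ord(106) = 156.

156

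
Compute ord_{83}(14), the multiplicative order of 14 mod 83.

82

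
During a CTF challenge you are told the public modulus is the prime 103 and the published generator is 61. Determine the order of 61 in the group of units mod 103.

17

The order of 61 must divide φ(103) = 103 − 1 = 102 = 2 · 3 · 17.
Divisors of 102: 1, 2, 3, 6, 17, 34, 51, 102.
Compute 61^d (mod 103) for the divisors d until we hit 1:
61^1 ≡ 61 (mod 103)
61^2 ≡ 13 (mod 103)
61^3 ≡ 72 (mod 103)
61^6 ≡ 34 (mod 103)
61^17 ≡ 1 (mod 103) ✓
So ord_103(61) = 17.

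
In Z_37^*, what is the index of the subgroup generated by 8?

3

Since 8 ∈ (Z/37Z)^×, its order divides φ(37) = 37 − 1 = 36 = 2^2 · 3^2.
Divisors of 36: 1, 2, 3, 4, 6, 9, 12, 18, 36.
Compute 8^d (mod 37) for the divisors d until we hit 1:
8^1 ≡ 8
8^2 ≡ 27
8^3 ≡ 31
8^4 ≡ 26
8^6 ≡ 36
8^9 ≡ 6
8^12 ≡ 1
The order of 8 is 12, so the subgroup it generates has 12 elements.
Index = |(Z/37Z)^×| / |⟨8⟩| = 36 / 12 = 3.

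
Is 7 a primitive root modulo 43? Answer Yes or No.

φ(43) = 43 − 1 = 42 = 2 · 3 · 7.
An element g generates (Z/43Z)^× iff g^(42/q) ≢ 1 (mod 43) for each prime q ∈ {2, 3, 7}.
7^21 ≡ 42 (mod 43)  [q = 2: ≢ 1 ✓]
7^14 ≡ 6 (mod 43)  [q = 3: ≢ 1 ✓]
7^6 ≡ 1 (mod 43)  [q = 7: ≡ 1 ✗]
7^6 ≡ 1 shows ord(7) | 6, strictly less than φ(43); not a primitive root.

No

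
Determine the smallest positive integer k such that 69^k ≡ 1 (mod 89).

44

ord(69) | φ(89) = 89 − 1 = 88 = 2^3 · 11.
Divisors of 88: 1, 2, 4, 8, 11, 22, 44, 88.
Check 69^d mod 89 for each divisor in increasing order:
69^1 ≡ 69 (mod 89)
69^2 ≡ 44 (mod 89)
69^4 ≡ 67 (mod 89)
69^8 ≡ 39 (mod 89)
69^11 ≡ 34 (mod 89)
69^22 ≡ 88 (mod 89)
69^44 ≡ 1 (mod 89) ✓
Hence ord(69) = 44.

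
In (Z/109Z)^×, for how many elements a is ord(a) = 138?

φ(109) = 109 − 1 = 108 = 2^2 · 3^3.
In a cyclic group of order 108, there are φ(d) elements of order d for each divisor d of 108, and zero for non-divisors.
Since 138 ∤ 108, the count is 0.

0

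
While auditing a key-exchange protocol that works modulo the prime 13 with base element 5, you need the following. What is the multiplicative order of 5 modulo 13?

Since 5 ∈ (Z/13Z)^×, its order divides φ(13) = 13 − 1 = 12 = 2^2 · 3.
Divisors of 12: 1, 2, 3, 4, 6, 12.
Compute 5^d (mod 13) for the divisors d until we hit 1:
5^1 ≡ 5
5^2 ≡ 12
5^3 ≡ 8
5^4 ≡ 1
Therefore the multiplicative order of 5 modulo 13 is 4.

4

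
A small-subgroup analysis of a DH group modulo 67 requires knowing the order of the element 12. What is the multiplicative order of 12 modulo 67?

66

Since 12 ∈ (Z/67Z)^×, its order divides φ(67) = 67 − 1 = 66 = 2 · 3 · 11.
Divisors of 66: 1, 2, 3, 6, 11, 22, 33, 66.
Evaluate successive powers at the divisors of 66:
12^1 ≡ 12 (mod 67)
12^2 ≡ 10 (mod 67)
12^3 ≡ 53 (mod 67)
12^6 ≡ 62 (mod 67)
12^11 ≡ 30 (mod 67)
12^22 ≡ 29 (mod 67)
12^33 ≡ 66 (mod 67)
12^66 ≡ 1 (mod 67) ✓
So ord_67(12) = 66.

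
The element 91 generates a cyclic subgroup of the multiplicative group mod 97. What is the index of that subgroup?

8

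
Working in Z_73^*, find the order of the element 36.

18

The order of 36 must divide φ(73) = 73 − 1 = 72 = 2^3 · 3^2.
Divisors of 72: 1, 2, 3, 4, 6, 8, 9, 12, 18, 24, 36, 72.
Compute 36^d (mod 73) for the divisors d until we hit 1:
36^1 ≡ 36 (mod 73)
36^2 ≡ 55 (mod 73)
36^3 ≡ 9 (mod 73)
36^4 ≡ 32 (mod 73)
36^6 ≡ 8 (mod 73)
36^8 ≡ 2 (mod 73)
36^9 ≡ 72 (mod 73)
36^12 ≡ 64 (mod 73)
36^18 ≡ 1 (mod 73) ✓
The smallest such exponent is 18, so the order of 36 is 18.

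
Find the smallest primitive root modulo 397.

5

φ(397) = 397 − 1 = 396 = 2^2 · 3^2 · 11.
Test candidates g = 2, 3, … against the prime factors q ∈ {2, 3, 11} of φ(397): g is a generator iff g^(396/q) ≢ 1 for every such q.
g = 2: 2^198 ≡ 396; 2^132 ≡ 1 — hits 1, so not a primitive root.
g = 3: 3^198 ≡ 1 — hits 1, so not a primitive root.
g = 4: 4^198 ≡ 1 — hits 1, so not a primitive root.
g = 5: 5^198 ≡ 396; 5^132 ≡ 362; 5^36 ≡ 290 — none is 1, so 5 is a primitive root.
So 5 is the smallest generator of (Z/397Z)^×.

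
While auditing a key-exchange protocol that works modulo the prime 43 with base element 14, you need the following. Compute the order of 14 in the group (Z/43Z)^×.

The order of 14 must divide φ(43) = 43 − 1 = 42 = 2 · 3 · 7.
Divisors of 42: 1, 2, 3, 6, 7, 14, 21, 42.
Check 14^d mod 43 for each divisor in increasing order:
14^1 ≡ 14
14^2 ≡ 24
14^3 ≡ 35
14^6 ≡ 21
14^7 ≡ 36
14^14 ≡ 6
14^21 ≡ 1
The smallest such exponent is 21, so the order of 14 is 21.

21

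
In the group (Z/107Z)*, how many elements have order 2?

φ(107) = 107 − 1 = 106 = 2 · 53.
Since (Z/107Z)^× is cyclic of order 106, the number of elements of order d is φ(d) when d | 106 and 0 otherwise.
2 | 106, and φ(2) = 2 − 1 = 1.

1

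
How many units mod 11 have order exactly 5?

4

φ(11) = 11 − 1 = 10 = 2 · 5.
(Z/11Z)^× is cyclic (|G| = 10); a cyclic group of order m has exactly φ(d) elements of each order d | m, and none otherwise.
5 | 10, and φ(5) = 5 − 1 = 4.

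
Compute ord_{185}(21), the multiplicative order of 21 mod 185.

18

By Lagrange's theorem, ord_185(21) divides φ(185) = φ(5·37) = (5−1)·(37−1) = 4·36 = 144 = 2^4 · 3^2.
Divisors of 144: 1, 2, 3, 4, 6, 8, 9, 12, 16, 18, 24, 36, 48, 72, 144.
Compute 21^d (mod 185) for the divisors d until we hit 1:
21^1 ≡ 21 (mod 185)
21^2 ≡ 71 (mod 185)
21^3 ≡ 11 (mod 185)
21^4 ≡ 46 (mod 185)
21^6 ≡ 121 (mod 185)
21^8 ≡ 81 (mod 185)
21^9 ≡ 36 (mod 185)
21^12 ≡ 26 (mod 185)
21^16 ≡ 86 (mod 185)
21^18 ≡ 1 (mod 185) ✓
So ord_185(21) = 18.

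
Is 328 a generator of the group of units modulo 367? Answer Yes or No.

No

φ(367) = 367 − 1 = 366 = 2 · 3 · 61.
An element g generates (Z/367Z)^× iff g^(366/q) ≢ 1 (mod 367) for each prime q ∈ {2, 3, 61}.
328^183 ≡ 1 (mod 367)  [q = 2: ≡ 1 ✗]
328^122 ≡ 283 (mod 367)  [q = 3: ≢ 1 ✓]
328^6 ≡ 242 (mod 367)  [q = 61: ≢ 1 ✓]
328^183 ≡ 1 shows ord(328) | 183, strictly less than φ(367); not a primitive root.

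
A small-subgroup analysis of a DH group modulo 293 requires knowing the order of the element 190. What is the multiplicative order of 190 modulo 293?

292

ord(190) | φ(293) = 293 − 1 = 292 = 2^2 · 73.
Divisors of 292: 1, 2, 4, 73, 146, 292.
Check 190^d mod 293 for each divisor in increasing order:
190^1 ≡ 190
190^2 ≡ 61
190^4 ≡ 205
190^73 ≡ 138
190^146 ≡ 292
190^292 ≡ 1
So ord_293(190) = 292.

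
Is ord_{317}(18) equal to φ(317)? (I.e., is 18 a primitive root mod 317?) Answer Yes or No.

φ(317) = 317 − 1 = 316 = 2^2 · 79.
18 is a primitive root mod 317 iff 18^(φ(317)/q) ≢ 1 for every prime q | φ(317), i.e. q ∈ {2, 79}.
18^158 ≡ 316 (mod 317)  [q = 2: ≢ 1 ✓]
18^4 ≡ 49 (mod 317)  [q = 79: ≢ 1 ✓]
None equal 1, so ord_317(18) = 316: 18 is a primitive root.

Yes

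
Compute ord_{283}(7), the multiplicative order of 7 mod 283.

141

Since 7 ∈ (Z/283Z)^×, its order divides φ(283) = 283 − 1 = 282 = 2 · 3 · 47.
Divisors of 282: 1, 2, 3, 6, 47, 94, 141, 282.
Test each divisor d:
7^1 ≡ 7
7^2 ≡ 49
7^3 ≡ 60
7^6 ≡ 204
7^47 ≡ 238
7^94 ≡ 44
7^141 ≡ 1
The smallest such exponent is 141, so the order of 7 is 141.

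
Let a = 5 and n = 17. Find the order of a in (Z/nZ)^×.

The order of 5 must divide φ(17) = 17 − 1 = 16 = 2^4.
Divisors of 16: 1, 2, 4, 8, 16.
Test each divisor d:
5^1 ≡ 5 (mod 17)
5^2 ≡ 8 (mod 17)
5^4 ≡ 13 (mod 17)
5^8 ≡ 16 (mod 17)
5^16 ≡ 1 (mod 17) ✓
Hence ord(5) = 16.

16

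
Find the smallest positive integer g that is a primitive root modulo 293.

φ(293) = 293 − 1 = 292 = 2^2 · 73.
g is a primitive root iff g^(292/q) ≢ 1 (mod 293) for each prime q ∈ {2, 73}.
g = 2: 2^146 ≡ 292; 2^4 ≡ 16 — none is 1, so 2 is a primitive root.
The smallest primitive root modulo 293 is 2.

2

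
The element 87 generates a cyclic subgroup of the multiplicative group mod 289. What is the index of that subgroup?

2

Since 87 ∈ (Z/289Z)^×, its order divides φ(289) = φ(17^2) = 17·(17−1) = 272 = 2^4 · 17.
Divisors of 272: 1, 2, 4, 8, 16, 17, 34, 68, 136, 272.
Compute 87^d (mod 289) for the divisors d until we hit 1:
87^1 ≡ 87
87^2 ≡ 55
87^4 ≡ 135
87^8 ≡ 18
87^16 ≡ 35
87^17 ≡ 155
87^34 ≡ 38
87^68 ≡ 288
87^136 ≡ 1
So ord_289(87) = 136, hence |⟨87⟩| = 136.
Index = |(Z/289Z)^×| / |⟨87⟩| = 272 / 136 = 2.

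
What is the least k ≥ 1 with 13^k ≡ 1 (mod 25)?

ord(13) | φ(25) = φ(5^2) = 5·(5−1) = 20 = 2^2 · 5.
Divisors of 20: 1, 2, 4, 5, 10, 20.
Check 13^d mod 25 for each divisor in increasing order:
13^1 ≡ 13 (mod 25)
13^2 ≡ 19 (mod 25)
13^4 ≡ 11 (mod 25)
13^5 ≡ 18 (mod 25)
13^10 ≡ 24 (mod 25)
13^20 ≡ 1 (mod 25) ✓
Therefore the multiplicative order of 13 modulo 25 is 20.

20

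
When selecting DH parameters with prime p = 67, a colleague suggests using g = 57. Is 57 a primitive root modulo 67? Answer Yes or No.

Yes

φ(67) = 67 − 1 = 66 = 2 · 3 · 11.
It suffices to check that the order of 57 is not a proper divisor of 66: compute 57^(66/q) for q ∈ {2, 3, 11}.
57^33 ≡ 66 (mod 67)  [q = 2: ≢ 1 ✓]
57^22 ≡ 37 (mod 67)  [q = 3: ≢ 1 ✓]
57^6 ≡ 25 (mod 67)  [q = 11: ≢ 1 ✓]
Every test exponent gives a nontrivial residue, hence 57 generates the full group.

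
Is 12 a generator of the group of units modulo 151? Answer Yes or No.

Yes

φ(151) = 151 − 1 = 150 = 2 · 3 · 5^2.
Test 12^(150/q) mod 151 for each prime factor q of 150:
12^75 ≡ 150 (mod 151)  [q = 2: ≢ 1 ✓]
12^50 ≡ 118 (mod 151)  [q = 3: ≢ 1 ✓]
12^30 ≡ 59 (mod 151)  [q = 5: ≢ 1 ✓]
Every test exponent gives a nontrivial residue, hence 12 generates the full group.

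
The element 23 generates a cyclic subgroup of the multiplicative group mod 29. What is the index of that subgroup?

The order of 23 must divide φ(29) = 29 − 1 = 28 = 2^2 · 7.
Divisors of 28: 1, 2, 4, 7, 14, 28.
Test each divisor d:
23^1 ≡ 23 (mod 29)
23^2 ≡ 7 (mod 29)
23^4 ≡ 20 (mod 29)
23^7 ≡ 1 (mod 29) ✓
So ord_29(23) = 7, hence |⟨23⟩| = 7.
Index = |(Z/29Z)^×| / |⟨23⟩| = 28 / 7 = 4.

4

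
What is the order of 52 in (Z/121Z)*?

110

Since 52 ∈ (Z/121Z)^×, its order divides φ(121) = φ(11^2) = 11·(11−1) = 110 = 2 · 5 · 11.
Divisors of 110: 1, 2, 5, 10, 11, 22, 55, 110.
Compute 52^d (mod 121) for the divisors d until we hit 1:
52^1 ≡ 52 (mod 121)
52^2 ≡ 42 (mod 121)
52^5 ≡ 10 (mod 121)
52^10 ≡ 100 (mod 121)
52^11 ≡ 118 (mod 121)
52^22 ≡ 9 (mod 121)
52^55 ≡ 120 (mod 121)
52^110 ≡ 1 (mod 121) ✓
So ord_121(52) = 110.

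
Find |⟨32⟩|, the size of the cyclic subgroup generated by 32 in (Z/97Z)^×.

48

The order of 32 must divide φ(97) = 97 − 1 = 96 = 2^5 · 3.
Divisors of 96: 1, 2, 3, 4, 6, 8, 12, 16, 24, 32, 48, 96.
Compute 32^d (mod 97) for the divisors d until we hit 1:
32^1 ≡ 32 (mod 97)
32^2 ≡ 54 (mod 97)
32^3 ≡ 79 (mod 97)
32^4 ≡ 6 (mod 97)
32^6 ≡ 33 (mod 97)
32^8 ≡ 36 (mod 97)
32^12 ≡ 22 (mod 97)
32^16 ≡ 35 (mod 97)
32^24 ≡ 96 (mod 97)
32^32 ≡ 61 (mod 97)
32^48 ≡ 1 (mod 97) ✓
Hence ord(32) = 48.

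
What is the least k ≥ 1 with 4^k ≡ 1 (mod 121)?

55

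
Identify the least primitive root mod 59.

2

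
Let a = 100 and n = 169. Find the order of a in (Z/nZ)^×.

Since 100 ∈ (Z/169Z)^×, its order divides φ(169) = φ(13^2) = 13·(13−1) = 156 = 2^2 · 3 · 13.
Divisors of 156: 1, 2, 3, 4, 6, 12, 13, 26, 39, 52, 78, 156.
Test each divisor d:
100^1 ≡ 100 (mod 169)
100^2 ≡ 29 (mod 169)
100^3 ≡ 27 (mod 169)
100^4 ≡ 165 (mod 169)
100^6 ≡ 53 (mod 169)
100^12 ≡ 105 (mod 169)
100^13 ≡ 22 (mod 169)
100^26 ≡ 146 (mod 169)
100^39 ≡ 1 (mod 169) ✓
Therefore the multiplicative order of 100 modulo 169 is 39.

39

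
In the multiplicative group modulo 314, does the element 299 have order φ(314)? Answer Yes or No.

Yes

φ(314) = φ(2)·φ(157) = 1·156 = 156 = 2^2 · 3 · 13.
Test 299^(156/q) mod 314 for each prime factor q of 156:
299^78 ≡ 313 (mod 314)  [q = 2: ≢ 1 ✓]
299^52 ≡ 301 (mod 314)  [q = 3: ≢ 1 ✓]
299^12 ≡ 265 (mod 314)  [q = 13: ≢ 1 ✓]
None equal 1, so ord_314(299) = 156: 299 is a primitive root.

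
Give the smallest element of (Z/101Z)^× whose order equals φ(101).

2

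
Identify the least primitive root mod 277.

φ(277) = 277 − 1 = 276 = 2^2 · 3 · 23.
Test candidates g = 2, 3, … against the prime factors q ∈ {2, 3, 23} of φ(277): g is a generator iff g^(276/q) ≢ 1 for every such q.
g = 2: 2^138 ≡ 276; 2^92 ≡ 1 — hits 1, so not a primitive root.
g = 3: 3^138 ≡ 1 — hits 1, so not a primitive root.
g = 4: 4^138 ≡ 1 — hits 1, so not a primitive root.
g = 5: 5^138 ≡ 276; 5^92 ≡ 116; 5^12 ≡ 27 — none is 1, so 5 is a primitive root.
Hence the least primitive root of 277 is 5.

5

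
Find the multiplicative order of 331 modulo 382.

190

The order of 331 must divide φ(382) = φ(2)·φ(191) = 1·190 = 190 = 2 · 5 · 19.
Divisors of 190: 1, 2, 5, 10, 19, 38, 95, 190.
Test each divisor d:
331^1 ≡ 331 (mod 382)
331^2 ≡ 309 (mod 382)
331^5 ≡ 205 (mod 382)
331^10 ≡ 5 (mod 382)
331^19 ≡ 7 (mod 382)
331^38 ≡ 49 (mod 382)
331^95 ≡ 381 (mod 382)
331^190 ≡ 1 (mod 382) ✓
Hence ord(331) = 190.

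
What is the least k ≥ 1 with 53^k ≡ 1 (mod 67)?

22

Since 53 ∈ (Z/67Z)^×, its order divides φ(67) = 67 − 1 = 66 = 2 · 3 · 11.
Divisors of 66: 1, 2, 3, 6, 11, 22, 33, 66.
Compute 53^d (mod 67) for the divisors d until we hit 1:
53^1 ≡ 53 (mod 67)
53^2 ≡ 62 (mod 67)
53^3 ≡ 3 (mod 67)
53^6 ≡ 9 (mod 67)
53^11 ≡ 66 (mod 67)
53^22 ≡ 1 (mod 67) ✓
Hence ord(53) = 22.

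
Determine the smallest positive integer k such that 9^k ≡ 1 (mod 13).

3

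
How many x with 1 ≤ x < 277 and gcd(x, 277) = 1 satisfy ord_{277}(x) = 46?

φ(277) = 277 − 1 = 276 = 2^2 · 3 · 23.
Since (Z/277Z)^× is cyclic of order 276, the number of elements of order d is φ(d) when d | 276 and 0 otherwise.
46 = 2 · 23 divides 276, and φ(46) = 22.

22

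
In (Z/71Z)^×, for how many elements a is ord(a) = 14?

6

φ(71) = 71 − 1 = 70 = 2 · 5 · 7.
In a cyclic group of order 70, there are φ(d) elements of order d for each divisor d of 70, and zero for non-divisors.
14 = 2 · 7 divides 70, and φ(14) = 6.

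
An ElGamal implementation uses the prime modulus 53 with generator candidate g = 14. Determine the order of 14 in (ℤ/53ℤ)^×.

52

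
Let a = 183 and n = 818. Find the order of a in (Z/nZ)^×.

24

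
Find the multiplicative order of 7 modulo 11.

ord(7) | φ(11) = 11 − 1 = 10 = 2 · 5.
Divisors of 10: 1, 2, 5, 10.
Compute 7^d (mod 11) for the divisors d until we hit 1:
7^1 ≡ 7 (mod 11)
7^2 ≡ 5 (mod 11)
7^5 ≡ 10 (mod 11)
7^10 ≡ 1 (mod 11) ✓
Hence ord(7) = 10.

10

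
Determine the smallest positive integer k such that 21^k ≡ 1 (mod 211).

The order of 21 must divide φ(211) = 211 − 1 = 210 = 2 · 3 · 5 · 7.
Divisors of 210: 1, 2, 3, 5, 6, 7, 10, 14, 15, 21, 30, 35, 42, 70, 105, 210.
Compute 21^d (mod 211) for the divisors d until we hit 1:
21^1 ≡ 21
21^2 ≡ 19
21^3 ≡ 188
21^5 ≡ 196
21^6 ≡ 107
21^7 ≡ 137
21^10 ≡ 14
21^14 ≡ 201
21^15 ≡ 1
Therefore the multiplicative order of 21 modulo 211 is 15.

15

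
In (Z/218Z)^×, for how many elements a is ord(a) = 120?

0

φ(218) = φ(2)·φ(109) = 1·108 = 108 = 2^2 · 3^3.
(Z/218Z)^× is cyclic (|G| = 108); a cyclic group of order m has exactly φ(d) elements of each order d | m, and none otherwise.
Here 108 is not a multiple of 120, so there are no elements of order 120.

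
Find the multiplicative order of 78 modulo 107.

106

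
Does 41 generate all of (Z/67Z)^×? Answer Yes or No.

Yes

φ(67) = 67 − 1 = 66 = 2 · 3 · 11.
41 is a primitive root mod 67 iff 41^(φ(67)/q) ≢ 1 for every prime q | φ(67), i.e. q ∈ {2, 3, 11}.
41^33 ≡ 66 (mod 67)  [q = 2: ≢ 1 ✓]
41^22 ≡ 29 (mod 67)  [q = 3: ≢ 1 ✓]
41^6 ≡ 15 (mod 67)  [q = 11: ≢ 1 ✓]
None equal 1, so ord_67(41) = 66: 41 is a primitive root.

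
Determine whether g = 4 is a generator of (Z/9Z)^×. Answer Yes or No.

No

φ(9) = φ(3^2) = 3·(3−1) = 6 = 2 · 3.
An element g generates (Z/9Z)^× iff g^(6/q) ≢ 1 (mod 9) for each prime q ∈ {2, 3}.
4^3 ≡ 1 (mod 9)  [q = 2: ≡ 1 ✗]
4^2 ≡ 7 (mod 9)  [q = 3: ≢ 1 ✓]
4^3 ≡ 1 shows ord(4) | 3, strictly less than φ(9); not a primitive root.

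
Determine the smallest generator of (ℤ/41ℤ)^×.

φ(41) = 41 − 1 = 40 = 2^3 · 5.
Test candidates g = 2, 3, … against the prime factors q ∈ {2, 5} of φ(41): g is a generator iff g^(40/q) ≢ 1 for every such q.
g = 2: 2^20 ≡ 1 — hits 1, so not a primitive root.
g = 3: 3^20 ≡ 40; 3^8 ≡ 1 — hits 1, so not a primitive root.
g = 4: 4^20 ≡ 1 — hits 1, so not a primitive root.
g = 5: 5^20 ≡ 1 — hits 1, so not a primitive root.
g = 6: 6^20 ≡ 40; 6^8 ≡ 10 — none is 1, so 6 is a primitive root.
Hence the least primitive root of 41 is 6.

6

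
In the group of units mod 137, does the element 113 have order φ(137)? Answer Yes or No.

Yes

φ(137) = 137 − 1 = 136 = 2^3 · 17.
It suffices to check that the order of 113 is not a proper divisor of 136: compute 113^(136/q) for q ∈ {2, 17}.
113^68 ≡ 136 (mod 137)  [q = 2: ≢ 1 ✓]
113^8 ≡ 74 (mod 137)  [q = 17: ≢ 1 ✓]
Every test exponent gives a nontrivial residue, hence 113 generates the full group.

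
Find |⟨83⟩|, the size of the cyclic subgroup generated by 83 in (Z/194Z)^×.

96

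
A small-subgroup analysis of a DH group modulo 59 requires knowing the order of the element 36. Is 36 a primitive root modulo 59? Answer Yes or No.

φ(59) = 59 − 1 = 58 = 2 · 29.
An element g generates (Z/59Z)^× iff g^(58/q) ≢ 1 (mod 59) for each prime q ∈ {2, 29}.
36^29 ≡ 1 (mod 59)  [q = 2: ≡ 1 ✗]
36^2 ≡ 57 (mod 59)  [q = 29: ≢ 1 ✓]
The check at q = 2 fails, so 36 generates a proper subgroup.

No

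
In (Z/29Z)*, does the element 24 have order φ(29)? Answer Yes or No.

No

φ(29) = 29 − 1 = 28 = 2^2 · 7.
24 is a primitive root mod 29 iff 24^(φ(29)/q) ≢ 1 for every prime q | φ(29), i.e. q ∈ {2, 7}.
24^14 ≡ 1 (mod 29)  [q = 2: ≡ 1 ✗]
24^4 ≡ 16 (mod 29)  [q = 7: ≢ 1 ✓]
The check at q = 2 fails, so 24 generates a proper subgroup.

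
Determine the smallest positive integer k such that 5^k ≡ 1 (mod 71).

5

By Lagrange's theorem, ord_71(5) divides φ(71) = 71 − 1 = 70 = 2 · 5 · 7.
Divisors of 70: 1, 2, 5, 7, 10, 14, 35, 70.
Compute 5^d (mod 71) for the divisors d until we hit 1:
5^1 ≡ 5 (mod 71)
5^2 ≡ 25 (mod 71)
5^5 ≡ 1 (mod 71) ✓
The smallest such exponent is 5, so the order of 5 is 5.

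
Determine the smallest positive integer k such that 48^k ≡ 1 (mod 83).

Since 48 ∈ (Z/83Z)^×, its order divides φ(83) = 83 − 1 = 82 = 2 · 41.
Divisors of 82: 1, 2, 41, 82.
Compute 48^d (mod 83) for the divisors d until we hit 1:
48^1 ≡ 48
48^2 ≡ 63
48^41 ≡ 1
Therefore the multiplicative order of 48 modulo 83 is 41.

41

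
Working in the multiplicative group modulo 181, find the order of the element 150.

20

The order of 150 must divide φ(181) = 181 − 1 = 180 = 2^2 · 3^2 · 5.
Divisors of 180: 1, 2, 3, 4, 5, 6, 9, 10, 12, 15, 18, 20, 30, 36, 45, 60, 90, 180.
Check 150^d mod 181 for each divisor in increasing order:
150^1 ≡ 150
150^2 ≡ 56
150^3 ≡ 74
150^4 ≡ 59
150^5 ≡ 162
150^6 ≡ 46
150^9 ≡ 146
150^10 ≡ 180
150^12 ≡ 125
150^15 ≡ 19
150^18 ≡ 139
150^20 ≡ 1
Hence ord(150) = 20.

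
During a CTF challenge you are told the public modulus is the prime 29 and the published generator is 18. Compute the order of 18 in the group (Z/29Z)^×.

28

Since 18 ∈ (Z/29Z)^×, its order divides φ(29) = 29 − 1 = 28 = 2^2 · 7.
Divisors of 28: 1, 2, 4, 7, 14, 28.
Compute 18^d (mod 29) for the divisors d until we hit 1:
18^1 ≡ 18 (mod 29)
18^2 ≡ 5 (mod 29)
18^4 ≡ 25 (mod 29)
18^7 ≡ 17 (mod 29)
18^14 ≡ 28 (mod 29)
18^28 ≡ 1 (mod 29) ✓
Hence ord(18) = 28.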